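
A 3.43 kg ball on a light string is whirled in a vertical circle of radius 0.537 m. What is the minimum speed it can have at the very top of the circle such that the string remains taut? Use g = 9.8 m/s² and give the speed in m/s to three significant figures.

At the top, both weight mg and T point toward the centre: T + mg = mv²/r.
At minimum speed T → 0, so mg = mv_min²/r ⇒ v_min = √(g r) = √(9.8 × 0.537) = 2.294 m/s.

2.29 m/s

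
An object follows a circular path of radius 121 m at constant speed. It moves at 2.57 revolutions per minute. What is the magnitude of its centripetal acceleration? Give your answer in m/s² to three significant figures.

8.76 m/s²

ω = 2.57 rev/min × 2π/60 = 0.2691 rad/s, so v = ωr = 0.2691 × 121 = 32.56 m/s.
a_c = v²/r = (32.56)²/121 = 1060/121 = 8.764 m/s².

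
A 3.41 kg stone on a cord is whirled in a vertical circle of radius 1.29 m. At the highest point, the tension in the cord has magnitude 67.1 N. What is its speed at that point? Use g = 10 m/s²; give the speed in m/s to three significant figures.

6.19 m/s

At the top, T + mg = mv²/r, so v = √(r(T/m + g)) = √(1.29 × (67.1/3.41 + 10.0)) = √(1.29 × 29.68) = √38.28 = 6.187 m/s.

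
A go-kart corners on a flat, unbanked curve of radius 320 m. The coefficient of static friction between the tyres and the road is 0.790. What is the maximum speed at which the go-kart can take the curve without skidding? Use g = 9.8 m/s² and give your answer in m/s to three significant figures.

Friction provides the centripetal force on a flat curve. At maximum speed it is at its limiting value: μ_s m g = m v²/r.
Mass cancels: v_max = √(μ_s g r) = √(0.790 × 9.8 × 320) = √2477 = 49.77 m/s.

49.8 m/s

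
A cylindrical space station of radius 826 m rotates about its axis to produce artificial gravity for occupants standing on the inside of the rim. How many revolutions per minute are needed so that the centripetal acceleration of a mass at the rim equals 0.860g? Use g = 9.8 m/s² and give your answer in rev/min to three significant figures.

Require ω²r = 0.860g, so ω = √(0.860 × 9.8/826) = 0.1010 rad/s.
In rev/min: ω × 60/(2π) = 0.1010 × 60/(2π) = 0.9646 rev/min.

0.965 rev/min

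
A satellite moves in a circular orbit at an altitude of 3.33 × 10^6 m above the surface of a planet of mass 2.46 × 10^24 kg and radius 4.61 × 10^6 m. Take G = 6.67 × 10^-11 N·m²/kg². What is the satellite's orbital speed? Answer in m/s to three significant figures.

4550 m/s

Orbital radius r = R + h = 4.61 × 10^6 + 3.33 × 10^6 = 7.940 × 10^6 m.
Gravity supplies the centripetal force: G M m / r² = m v² / r, so v = √(GM/r).
v = √(6.67 × 10^-11 × 2.46 × 10^24 / 7.940 × 10^6) = √(2.067 × 10^7) = 4546 m/s.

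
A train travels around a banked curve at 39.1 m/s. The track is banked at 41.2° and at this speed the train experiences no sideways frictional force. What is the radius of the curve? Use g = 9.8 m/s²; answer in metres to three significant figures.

Frictionless banking: tanθ = v²/(rg), so r = v²/(g tanθ).
r = (39.1)²/(9.8 × tan 41.2°) = 1529/(9.8 × 0.8754) = 1529/8.579 = 178.2 m.

178 m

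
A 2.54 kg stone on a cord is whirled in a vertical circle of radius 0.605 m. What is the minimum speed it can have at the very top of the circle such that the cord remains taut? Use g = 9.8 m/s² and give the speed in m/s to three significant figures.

At the highest point the centre is directly below, so both the weight and T act inward: T + mg = mv²/r.
At minimum speed T → 0, so mg = mv_min²/r ⇒ v_min = √(g r) = √(9.8 × 0.605) = 2.435 m/s.

2.43 m/s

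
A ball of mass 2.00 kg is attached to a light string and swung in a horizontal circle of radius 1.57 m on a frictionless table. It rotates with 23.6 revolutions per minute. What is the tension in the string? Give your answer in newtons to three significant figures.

ω = 23.6 rev/min × 2π/60 = 2.471 rad/s, so v = ωr = 2.471 × 1.57 = 3.880 m/s.
The tension is the only horizontal force, so it supplies the full centripetal force: T = m v²/r = 2.00 × (3.880)²/1.57 = 2.00 × 15.05/1.57 = 19.18 N.

19.2 N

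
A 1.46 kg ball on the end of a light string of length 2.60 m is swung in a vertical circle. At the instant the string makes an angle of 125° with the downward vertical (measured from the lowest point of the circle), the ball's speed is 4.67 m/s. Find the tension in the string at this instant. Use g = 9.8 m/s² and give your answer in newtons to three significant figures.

4.04 N

Take the radial direction toward the centre of the circle as positive. The component of the weight along the string toward the centre is −mg cos φ (φ measured from the bottom), so Newton's second law along the string gives T − mg cos φ = m v²/r.
cos 125° = -0.5736, so T = m(v²/r + g cos φ) = 1.46 × ((4.67)²/2.60 + 9.8 × -0.5736) = 1.46 × (8.388 + (-5.621)) = 1.46 × 2.767 = 4.040 N.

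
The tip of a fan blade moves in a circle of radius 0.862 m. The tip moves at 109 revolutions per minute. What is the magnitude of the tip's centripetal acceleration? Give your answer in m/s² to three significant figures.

ω = 109 rev/min × 2π/60 = 11.41 rad/s, so v = ωr = 11.41 × 0.862 = 9.839 m/s.
a_c = v²/r = (9.839)²/0.862 = 96.81/0.862 = 112.3 m/s².

112 m/s²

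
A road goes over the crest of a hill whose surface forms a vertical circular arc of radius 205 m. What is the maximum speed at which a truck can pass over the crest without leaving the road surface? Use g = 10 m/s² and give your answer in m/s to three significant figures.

At the crest the centre of the circle is below the truck, so the net downward (centripetal) force is mg − N = mv²/r.
The truck leaves the road when N → 0, giving v_max = √(g r) = √(10.0 × 205) = 45.28 m/s.

45.3 m/s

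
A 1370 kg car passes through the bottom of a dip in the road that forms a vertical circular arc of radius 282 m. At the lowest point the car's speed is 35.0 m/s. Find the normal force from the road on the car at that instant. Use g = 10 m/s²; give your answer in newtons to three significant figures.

At the lowest point, N points up (toward the centre) and the weight mg points down (away from the centre), so the net inward force is N − mg = mv²/r.
N = m(v²/r + g) = 1370 × ((35.0)²/282 + 10.0) = 1370 × (4.344 + 10.0) = 1370 × 14.34 = 19650 N.

19700 N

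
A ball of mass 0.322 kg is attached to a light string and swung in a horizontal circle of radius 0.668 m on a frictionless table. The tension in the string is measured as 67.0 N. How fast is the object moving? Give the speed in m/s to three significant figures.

11.8 m/s

T = m v²/r ⇒ v = √(T r / m) = √(67.0 × 0.668 / 0.322) = √139.0 = 11.79 m/s.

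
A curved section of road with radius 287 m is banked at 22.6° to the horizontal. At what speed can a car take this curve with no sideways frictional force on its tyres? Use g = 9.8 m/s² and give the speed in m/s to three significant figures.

On a frictionless banked curve, N sinθ = mv²/r and N cosθ = mg, so tanθ = v²/(rg).
v = √(r g tanθ) = √(287 × 9.8 × tan 22.6°) = √(287 × 9.8 × 0.4163) = √1171 = 34.22 m/s.

34.2 m/s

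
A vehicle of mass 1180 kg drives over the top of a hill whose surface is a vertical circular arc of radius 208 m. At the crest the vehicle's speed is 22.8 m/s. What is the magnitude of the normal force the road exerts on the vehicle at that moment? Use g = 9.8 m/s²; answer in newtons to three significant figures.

8610 N

At the crest the centripetal acceleration points downward (toward the centre of the arc), so mg − N = mv²/r.
N = m(g − v²/r) = 1180 × (9.8 − (22.8)²/208) = 1180 × (9.8 − 2.499) = 1180 × 7.301 = 8615 N.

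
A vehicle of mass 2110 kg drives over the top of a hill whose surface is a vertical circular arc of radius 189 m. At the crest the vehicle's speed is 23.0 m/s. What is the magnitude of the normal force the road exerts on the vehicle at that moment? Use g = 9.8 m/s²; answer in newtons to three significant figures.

At the crest the centripetal acceleration points downward (toward the centre of the arc), so mg − N = mv²/r.
N = m(g − v²/r) = 2110 × (9.8 − (23.0)²/189) = 2110 × (9.8 − 2.799) = 2110 × 7.001 = 14770 N.

14800 N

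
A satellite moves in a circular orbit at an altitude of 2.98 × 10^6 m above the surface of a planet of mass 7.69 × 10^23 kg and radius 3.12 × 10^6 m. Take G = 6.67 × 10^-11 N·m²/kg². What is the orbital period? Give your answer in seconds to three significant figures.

13200 s

r = R + h = 3.12 × 10^6 + 2.98 × 10^6 = 6.100 × 10^6 m. Gravity provides the centripetal force: G M m / r² = m v² / r ⇒ v = √(GM/r) = 2900 m/s.
T = 2πr/v = 2π × 6.100 × 10^6 / 2900 = 13220 s.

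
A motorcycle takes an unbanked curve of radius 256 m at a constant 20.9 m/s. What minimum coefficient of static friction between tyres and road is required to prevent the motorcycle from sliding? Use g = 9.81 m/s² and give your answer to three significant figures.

Friction provides the centripetal force: μ_s m g = m v²/r, so μ_s = v²/(g r) = (20.90)²/(9.81 × 256) = 436.8/2511 = 0.1739.

0.174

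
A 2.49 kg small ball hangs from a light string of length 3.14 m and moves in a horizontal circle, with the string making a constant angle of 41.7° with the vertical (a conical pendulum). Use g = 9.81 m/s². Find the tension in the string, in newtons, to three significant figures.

32.7 N

Vertically the bob has no acceleration, so T cosθ = mg.
T = mg/cosθ = 2.49 × 9.81 / cos 41.7° = 24.43/0.7466 = 32.72 N.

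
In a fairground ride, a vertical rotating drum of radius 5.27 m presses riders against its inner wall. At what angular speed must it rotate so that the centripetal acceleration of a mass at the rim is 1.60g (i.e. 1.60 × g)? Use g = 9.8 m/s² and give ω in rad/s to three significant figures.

Centripetal acceleration a_c = ω²r. Setting ω²r = 1.60g:
ω = √(1.60g / r) = √(1.60 × 9.8 / 5.27) = √2.975 = 1.725 rad/s.

1.72 rad/s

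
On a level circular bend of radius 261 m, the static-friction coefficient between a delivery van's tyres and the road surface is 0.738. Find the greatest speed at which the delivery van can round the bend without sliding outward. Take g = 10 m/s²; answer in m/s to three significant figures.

Friction provides the centripetal force on a flat curve. At maximum speed it is at its limiting value: μ_s m g = m v²/r.
Mass cancels: v_max = √(μ_s g r) = √(0.738 × 10.0 × 261) = √1926 = 43.89 m/s.

43.9 m/s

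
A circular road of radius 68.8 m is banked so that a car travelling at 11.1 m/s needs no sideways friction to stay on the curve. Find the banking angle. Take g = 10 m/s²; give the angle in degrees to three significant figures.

10.2°

For a frictionless banked turn: horizontally N sinθ = mv²/r and vertically N cosθ = mg.
Dividing: tanθ = v²/(r g) = (11.1)²/(68.8 × 10.0) = 123.2/688.0 = 0.1791.
θ = arctan(0.1791) = 10.15°.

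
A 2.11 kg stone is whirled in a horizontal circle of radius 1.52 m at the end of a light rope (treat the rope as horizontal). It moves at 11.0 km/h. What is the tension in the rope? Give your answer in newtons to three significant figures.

13.0 N

v = 11.0 km/h = 11.0/3.6 = 3.056 m/s.
The tension is the only horizontal force, so it supplies the full centripetal force: T = m v²/r = 2.11 × (3.056)²/1.52 = 2.11 × 9.336/1.52 = 12.96 N.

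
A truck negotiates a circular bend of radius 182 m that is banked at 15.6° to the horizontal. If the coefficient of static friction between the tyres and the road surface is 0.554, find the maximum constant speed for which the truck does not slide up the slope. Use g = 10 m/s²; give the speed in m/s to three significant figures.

At the maximum speed, friction acts down the slope at its limiting value f = μN. Radially (horizontal, toward centre): N sinθ + μN cosθ = mv²/r. Vertically: N cosθ − μN sinθ = mg.
Dividing: v² = r g (sinθ + μcosθ)/(cosθ − μsinθ).
sinθ + μcosθ = 0.2689 + 0.554×0.9632 = 0.8025; cosθ − μsinθ = 0.9632 − 0.554×0.2689 = 0.8142.
v² = 182 × 10.0 × 0.8025/0.8142 = 1794 m²/s², so v = 42.35 m/s.

42.4 m/s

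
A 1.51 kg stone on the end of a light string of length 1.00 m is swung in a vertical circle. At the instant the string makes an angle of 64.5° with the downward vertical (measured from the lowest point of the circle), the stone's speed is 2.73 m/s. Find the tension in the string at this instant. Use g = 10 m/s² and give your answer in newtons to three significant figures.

17.8 N

Take the radial direction toward the centre of the circle as positive. The component of the weight along the string toward the centre is −mg cos φ (φ measured from the bottom), so Newton's second law along the string gives T − mg cos φ = m v²/r.
cos 64.5° = 0.4305, so T = m(v²/r + g cos φ) = 1.51 × ((2.73)²/1.00 + 10.0 × 0.4305) = 1.51 × (7.453 + (4.305)) = 1.51 × 11.76 = 17.75 N.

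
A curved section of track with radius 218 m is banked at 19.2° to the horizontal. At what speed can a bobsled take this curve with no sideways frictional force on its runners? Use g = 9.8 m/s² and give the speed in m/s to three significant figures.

On a frictionless banked curve, N sinθ = mv²/r and N cosθ = mg, so tanθ = v²/(rg).
v = √(r g tanθ) = √(218 × 9.8 × tan 19.2°) = √(218 × 9.8 × 0.3482) = √744.0 = 27.28 m/s.

27.3 m/s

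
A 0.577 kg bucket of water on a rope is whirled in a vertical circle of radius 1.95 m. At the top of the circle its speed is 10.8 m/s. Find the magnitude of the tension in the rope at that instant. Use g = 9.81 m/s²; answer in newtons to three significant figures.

At the top, both T and the weight mg point inward (toward the centre), so T + mg = mv²/r.
T = m(v²/r − g) = 0.577 × ((10.8)²/1.95 − 9.81) = 0.577 × (59.82 − 9.81) = 0.577 × 50.01 = 28.85 N.

28.9 N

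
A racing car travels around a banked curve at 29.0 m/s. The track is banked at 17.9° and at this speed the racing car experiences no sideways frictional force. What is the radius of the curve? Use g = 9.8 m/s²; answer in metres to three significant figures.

Frictionless banking: tanθ = v²/(rg), so r = v²/(g tanθ).
r = (29.0)²/(9.8 × tan 17.9°) = 841.0/(9.8 × 0.3230) = 841.0/3.165 = 265.7 m.

266 m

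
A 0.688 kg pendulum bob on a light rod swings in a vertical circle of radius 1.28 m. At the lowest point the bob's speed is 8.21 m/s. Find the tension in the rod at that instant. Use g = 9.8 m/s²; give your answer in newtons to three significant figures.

43.0 N

At the lowest point, T points up (toward the centre) and the weight mg points down (away from the centre), so the net inward force is T − mg = mv²/r.
T = m(v²/r + g) = 0.688 × ((8.21)²/1.28 + 9.8) = 0.688 × (52.66 + 9.8) = 0.688 × 62.46 = 42.97 N.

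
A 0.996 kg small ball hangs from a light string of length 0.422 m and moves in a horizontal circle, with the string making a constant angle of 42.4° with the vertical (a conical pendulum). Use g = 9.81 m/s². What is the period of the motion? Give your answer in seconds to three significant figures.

1.12 s

r = L sinθ = 0.2846 m. From T sinθ = mω²r and T cosθ = mg: tanθ = ω²r/g, so ω² = g tanθ / r = g/(L cosθ).
ω = √(g/(L cosθ)) = √(9.81/(0.422 × 0.7385)) = √31.48 = 5.611 rad/s.
Period = 2π/ω = 1.120 s.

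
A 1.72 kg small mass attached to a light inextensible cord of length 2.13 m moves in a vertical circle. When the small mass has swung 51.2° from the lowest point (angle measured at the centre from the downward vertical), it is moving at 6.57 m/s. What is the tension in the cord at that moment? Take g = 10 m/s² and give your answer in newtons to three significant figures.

Take the radial direction toward the centre of the circle as positive. The component of the weight along the string toward the centre is −mg cos φ (φ measured from the bottom), so Newton's second law along the string gives T − mg cos φ = m v²/r.
cos 51.2° = 0.6266, so T = m(v²/r + g cos φ) = 1.72 × ((6.57)²/2.13 + 10.0 × 0.6266) = 1.72 × (20.27 + (6.266)) = 1.72 × 26.53 = 45.63 N.

45.6 N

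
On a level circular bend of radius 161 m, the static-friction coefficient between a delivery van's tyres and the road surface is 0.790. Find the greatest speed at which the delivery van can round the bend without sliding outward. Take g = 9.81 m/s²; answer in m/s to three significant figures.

On a flat curve, static friction is the only horizontal force, so it must supply the full centripetal force: μ_s m g = m v²/r.
Mass cancels: v_max = √(μ_s g r) = √(0.790 × 9.81 × 161) = √1248 = 35.32 m/s.

35.3 m/s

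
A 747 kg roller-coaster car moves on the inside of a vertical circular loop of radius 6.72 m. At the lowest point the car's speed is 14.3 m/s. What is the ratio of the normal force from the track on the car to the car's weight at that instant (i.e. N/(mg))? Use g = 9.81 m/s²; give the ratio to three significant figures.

At the bottom, N − mg = mv²/r, so N = m(v²/r + g) and N/(mg) = v²/(rg) + 1 = (14.3)²/(6.72 × 9.81) + 1 = 3.102 + 1 = 4.102.

4.10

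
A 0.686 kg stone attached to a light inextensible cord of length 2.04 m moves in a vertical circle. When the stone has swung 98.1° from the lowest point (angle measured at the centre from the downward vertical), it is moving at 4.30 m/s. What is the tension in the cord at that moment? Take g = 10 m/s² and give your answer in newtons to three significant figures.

Take the radial direction toward the centre of the circle as positive. The component of the weight along the string toward the centre is −mg cos φ (φ measured from the bottom), so Newton's second law along the string gives T − mg cos φ = m v²/r.
cos 98.1° = -0.1409, so T = m(v²/r + g cos φ) = 0.686 × ((4.30)²/2.04 + 10.0 × -0.1409) = 0.686 × (9.064 + (-1.409)) = 0.686 × 7.655 = 5.251 N.

5.25 N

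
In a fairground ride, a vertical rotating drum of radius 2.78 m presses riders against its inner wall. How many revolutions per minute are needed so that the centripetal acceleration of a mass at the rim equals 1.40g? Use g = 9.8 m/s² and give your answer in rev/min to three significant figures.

21.2 rev/min

Require ω²r = 1.40g, so ω = √(1.40 × 9.8/2.78) = 2.222 rad/s.
In rev/min: ω × 60/(2π) = 2.222 × 60/(2π) = 21.21 rev/min.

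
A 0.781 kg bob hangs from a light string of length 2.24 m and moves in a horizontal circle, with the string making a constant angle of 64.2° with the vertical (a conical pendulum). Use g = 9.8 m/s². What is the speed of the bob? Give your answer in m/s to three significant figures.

The radius of the circle is r = L sinθ = 2.24 × sin 64.2° = 2.017 m.
Horizontally T sinθ = mv²/r and vertically T cosθ = mg, so tanθ = v²/(rg).
v = √(r g tanθ) = √(2.017 × 9.8 × 2.069) = √40.88 = 6.394 m/s.

6.39 m/s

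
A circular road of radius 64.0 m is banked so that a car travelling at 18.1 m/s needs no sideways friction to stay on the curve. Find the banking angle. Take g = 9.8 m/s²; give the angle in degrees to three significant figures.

27.6°

With no friction, the horizontal component of the normal force provides the centripetal force: N sinθ = mv²/r, while N cosθ = mg vertically.
Dividing: tanθ = v²/(r g) = (18.1)²/(64.0 × 9.8) = 327.6/627.2 = 0.5223.
θ = arctan(0.5223) = 27.58°.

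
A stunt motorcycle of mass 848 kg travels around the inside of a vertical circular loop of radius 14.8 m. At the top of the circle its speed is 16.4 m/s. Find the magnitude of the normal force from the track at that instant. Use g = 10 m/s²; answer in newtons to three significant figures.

At the top, both N and the weight mg point inward (toward the centre), so N + mg = mv²/r.
N = m(v²/r − g) = 848 × ((16.4)²/14.8 − 10.0) = 848 × (18.17 − 10.0) = 848 × 8.173 = 6931 N.

6930 N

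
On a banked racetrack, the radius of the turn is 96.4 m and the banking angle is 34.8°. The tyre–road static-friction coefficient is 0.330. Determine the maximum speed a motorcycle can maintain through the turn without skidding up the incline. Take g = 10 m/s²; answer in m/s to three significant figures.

At the maximum speed, friction acts down the slope at its limiting value f = μN. Radially (horizontal, toward centre): N sinθ + μN cosθ = mv²/r. Vertically: N cosθ − μN sinθ = mg.
Dividing: v² = r g (sinθ + μcosθ)/(cosθ − μsinθ).
sinθ + μcosθ = 0.5707 + 0.330×0.8211 = 0.8417; cosθ − μsinθ = 0.8211 − 0.330×0.5707 = 0.6328.
v² = 96.4 × 10.0 × 0.8417/0.6328 = 1282 m²/s², so v = 35.81 m/s.

35.8 m/s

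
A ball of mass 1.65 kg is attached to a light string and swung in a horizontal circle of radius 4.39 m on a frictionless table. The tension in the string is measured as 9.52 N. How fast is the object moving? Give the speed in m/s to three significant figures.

T = m v²/r ⇒ v = √(T r / m) = √(9.52 × 4.39 / 1.65) = √25.33 = 5.033 m/s.

5.03 m/s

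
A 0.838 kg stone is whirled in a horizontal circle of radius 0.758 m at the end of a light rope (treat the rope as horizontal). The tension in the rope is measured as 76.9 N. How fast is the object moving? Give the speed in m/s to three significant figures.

T = m v²/r ⇒ v = √(T r / m) = √(76.9 × 0.758 / 0.838) = √69.56 = 8.340 m/s.

8.34 m/s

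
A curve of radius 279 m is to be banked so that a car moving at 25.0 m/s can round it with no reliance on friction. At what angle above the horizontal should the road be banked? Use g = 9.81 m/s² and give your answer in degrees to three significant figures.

12.9°

For a frictionless banked turn: horizontally N sinθ = mv²/r and vertically N cosθ = mg.
Dividing: tanθ = v²/(r g) = (25.0)²/(279 × 9.81) = 625.0/2737 = 0.2284.
θ = arctan(0.2284) = 12.86°.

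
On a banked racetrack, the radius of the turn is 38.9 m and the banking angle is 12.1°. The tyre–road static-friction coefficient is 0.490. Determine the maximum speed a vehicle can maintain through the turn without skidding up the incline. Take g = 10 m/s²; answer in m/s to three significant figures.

17.5 m/s

At the maximum speed, friction acts down the slope at its limiting value f = μN. Radially (horizontal, toward centre): N sinθ + μN cosθ = mv²/r. Vertically: N cosθ − μN sinθ = mg.
Dividing: v² = r g (sinθ + μcosθ)/(cosθ − μsinθ).
sinθ + μcosθ = 0.2096 + 0.490×0.9778 = 0.6887; cosθ − μsinθ = 0.9778 − 0.490×0.2096 = 0.8751.
v² = 38.9 × 10.0 × 0.6887/0.8751 = 306.2 m²/s², so v = 17.50 m/s.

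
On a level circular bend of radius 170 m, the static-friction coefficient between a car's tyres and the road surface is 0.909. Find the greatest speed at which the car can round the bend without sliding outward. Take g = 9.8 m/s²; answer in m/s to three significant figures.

38.9 m/s

The only inward force on a level bend is static friction, so at the limit f_s = μ_s N = μ_s m g = m v²/r.
Mass cancels: v_max = √(μ_s g r) = √(0.909 × 9.8 × 170) = √1514 = 38.92 m/s.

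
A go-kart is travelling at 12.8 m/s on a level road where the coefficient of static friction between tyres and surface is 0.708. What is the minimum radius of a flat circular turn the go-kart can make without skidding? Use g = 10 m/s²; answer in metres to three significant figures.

At the limit, μ_s m g = m v²/r, so r_min = v²/(μ_s g) = (12.8)²/(0.708 × 10.0) = 163.8/7.080 = 23.14 m.

23.1 m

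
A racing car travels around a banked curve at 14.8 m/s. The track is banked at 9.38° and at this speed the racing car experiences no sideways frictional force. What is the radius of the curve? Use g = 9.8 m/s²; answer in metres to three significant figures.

135 m

Frictionless banking: tanθ = v²/(rg), so r = v²/(g tanθ).
r = (14.8)²/(9.8 × tan 9.38°) = 219.0/(9.8 × 0.1652) = 219.0/1.619 = 135.3 m.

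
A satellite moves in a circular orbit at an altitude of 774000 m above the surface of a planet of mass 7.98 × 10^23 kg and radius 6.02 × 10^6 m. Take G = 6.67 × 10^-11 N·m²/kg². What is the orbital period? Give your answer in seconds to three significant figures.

r = R + h = 6.02 × 10^6 + 774000 = 6.794 × 10^6 m. Gravity provides the centripetal force: G M m / r² = m v² / r ⇒ v = √(GM/r) = 2799 m/s.
T = 2πr/v = 2π × 6.794 × 10^6 / 2799 = 15250 s.

15300 s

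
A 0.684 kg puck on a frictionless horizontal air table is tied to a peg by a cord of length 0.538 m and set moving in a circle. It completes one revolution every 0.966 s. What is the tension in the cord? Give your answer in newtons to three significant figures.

v = 2πr/T = 2π × 0.538/0.966 = 3.499 m/s.
The tension is the only horizontal force, so it supplies the full centripetal force: T = m v²/r = 0.684 × (3.499)²/0.538 = 0.684 × 12.25/0.538 = 15.57 N.

15.6 N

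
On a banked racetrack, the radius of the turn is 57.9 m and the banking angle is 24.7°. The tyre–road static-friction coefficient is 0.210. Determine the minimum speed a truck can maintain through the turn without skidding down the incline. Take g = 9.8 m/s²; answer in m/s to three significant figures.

At the minimum speed, friction acts up the slope at its limiting value f = μN. Radially (horizontal, toward centre): N sinθ − μN cosθ = mv²/r. Vertically: N cosθ + μN sinθ = mg.
Dividing: v² = r g (sinθ − μcosθ)/(cosθ + μsinθ).
sinθ − μcosθ = 0.4179 − 0.210×0.9085 = 0.2271; cosθ + μsinθ = 0.9085 + 0.210×0.4179 = 0.9963.
v² = 57.9 × 9.8 × 0.2271/0.9963 = 129.3 m²/s², so v = 11.37 m/s.

11.4 m/s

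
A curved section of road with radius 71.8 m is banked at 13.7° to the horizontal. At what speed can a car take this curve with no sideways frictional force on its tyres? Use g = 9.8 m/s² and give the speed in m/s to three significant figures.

13.1 m/s

On a frictionless banked curve, N sinθ = mv²/r and N cosθ = mg, so tanθ = v²/(rg).
v = √(r g tanθ) = √(71.8 × 9.8 × tan 13.7°) = √(71.8 × 9.8 × 0.2438) = √171.5 = 13.10 m/s.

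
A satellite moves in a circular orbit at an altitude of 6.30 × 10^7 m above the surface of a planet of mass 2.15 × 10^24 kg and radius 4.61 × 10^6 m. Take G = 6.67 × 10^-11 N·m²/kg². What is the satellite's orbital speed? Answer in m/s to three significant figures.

1460 m/s

Orbital radius r = R + h = 4.61 × 10^6 + 6.30 × 10^7 = 6.761 × 10^7 m.
Gravity supplies the centripetal force: G M m / r² = m v² / r, so v = √(GM/r).
v = √(6.67 × 10^-11 × 2.15 × 10^24 / 6.761 × 10^7) = √(2.121 × 10^6) = 1456 m/s.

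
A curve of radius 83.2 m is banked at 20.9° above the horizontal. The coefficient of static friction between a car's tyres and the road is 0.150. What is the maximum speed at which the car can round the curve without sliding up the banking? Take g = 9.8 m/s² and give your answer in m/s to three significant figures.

21.4 m/s

At the maximum speed, friction acts down the slope at its limiting value f = μN. Radially (horizontal, toward centre): N sinθ + μN cosθ = mv²/r. Vertically: N cosθ − μN sinθ = mg.
Dividing: v² = r g (sinθ + μcosθ)/(cosθ − μsinθ).
sinθ + μcosθ = 0.3567 + 0.150×0.9342 = 0.4969; cosθ − μsinθ = 0.9342 − 0.150×0.3567 = 0.8807.
v² = 83.2 × 9.8 × 0.4969/0.8807 = 460.0 m²/s², so v = 21.45 m/s.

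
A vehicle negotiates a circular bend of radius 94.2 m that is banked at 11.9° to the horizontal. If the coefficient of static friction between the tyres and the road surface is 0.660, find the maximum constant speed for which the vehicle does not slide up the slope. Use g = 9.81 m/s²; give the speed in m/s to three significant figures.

30.6 m/s

At the maximum speed, friction acts down the slope at its limiting value f = μN. Radially (horizontal, toward centre): N sinθ + μN cosθ = mv²/r. Vertically: N cosθ − μN sinθ = mg.
Dividing: v² = r g (sinθ + μcosθ)/(cosθ − μsinθ).
sinθ + μcosθ = 0.2062 + 0.660×0.9785 = 0.8520; cosθ − μsinθ = 0.9785 − 0.660×0.2062 = 0.8424.
v² = 94.2 × 9.81 × 0.8520/0.8424 = 934.6 m²/s², so v = 30.57 m/s.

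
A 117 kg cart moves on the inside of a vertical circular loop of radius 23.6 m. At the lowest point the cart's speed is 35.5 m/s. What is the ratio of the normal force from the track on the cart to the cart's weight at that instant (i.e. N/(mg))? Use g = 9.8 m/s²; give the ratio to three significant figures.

At the bottom, N − mg = mv²/r, so N = m(v²/r + g) and N/(mg) = v²/(rg) + 1 = (35.5)²/(23.6 × 9.8) + 1 = 5.449 + 1 = 6.449.

6.45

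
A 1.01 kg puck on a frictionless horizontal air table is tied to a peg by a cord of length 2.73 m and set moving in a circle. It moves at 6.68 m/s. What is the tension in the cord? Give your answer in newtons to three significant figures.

16.5 N

The tension is the only horizontal force, so it supplies the full centripetal force: T = m v²/r = 1.01 × (6.680)²/2.73 = 1.01 × 44.62/2.73 = 16.51 N.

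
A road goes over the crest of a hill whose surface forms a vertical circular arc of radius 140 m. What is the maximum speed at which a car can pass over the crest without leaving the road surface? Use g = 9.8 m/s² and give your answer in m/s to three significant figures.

At the crest the centre of the circle is below the car, so the net downward (centripetal) force is mg − N = mv²/r.
The car leaves the road when N → 0, giving v_max = √(g r) = √(9.8 × 140) = 37.04 m/s.

37.0 m/s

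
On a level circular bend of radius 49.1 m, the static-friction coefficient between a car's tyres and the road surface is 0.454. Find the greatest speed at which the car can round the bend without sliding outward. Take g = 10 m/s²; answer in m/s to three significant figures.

14.9 m/s

Friction provides the centripetal force on a flat curve. At maximum speed it is at its limiting value: μ_s m g = m v²/r.
Mass cancels: v_max = √(μ_s g r) = √(0.454 × 10.0 × 49.1) = √222.9 = 14.93 m/s.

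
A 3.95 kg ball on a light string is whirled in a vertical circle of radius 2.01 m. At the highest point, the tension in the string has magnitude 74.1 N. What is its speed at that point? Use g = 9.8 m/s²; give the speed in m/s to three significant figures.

7.58 m/s

At the top, T + mg = mv²/r, so v = √(r(T/m + g)) = √(2.01 × (74.1/3.95 + 9.8)) = √(2.01 × 28.56) = √57.40 = 7.577 m/s.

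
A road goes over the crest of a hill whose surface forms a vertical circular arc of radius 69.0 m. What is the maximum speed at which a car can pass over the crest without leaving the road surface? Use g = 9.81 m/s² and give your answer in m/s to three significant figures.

26.0 m/s

At the crest the centre of the circle is below the car, so the net downward (centripetal) force is mg − N = mv²/r.
The car leaves the road when N → 0, giving v_max = √(g r) = √(9.81 × 69.0) = 26.02 m/s.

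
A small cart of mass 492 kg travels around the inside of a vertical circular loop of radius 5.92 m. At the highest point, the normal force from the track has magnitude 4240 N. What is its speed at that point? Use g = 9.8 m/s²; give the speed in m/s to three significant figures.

10.4 m/s

At the top, N + mg = mv²/r, so v = √(r(N/m + g)) = √(5.92 × (4240/492 + 9.8)) = √(5.92 × 18.42) = √109.0 = 10.44 m/s.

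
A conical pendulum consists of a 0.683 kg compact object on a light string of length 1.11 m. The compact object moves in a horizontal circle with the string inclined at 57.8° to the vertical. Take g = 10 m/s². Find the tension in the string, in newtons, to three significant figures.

Vertically the bob has no acceleration, so T cosθ = mg.
T = mg/cosθ = 0.683 × 10.0 / cos 57.8° = 6.830/0.5329 = 12.82 N.

12.8 N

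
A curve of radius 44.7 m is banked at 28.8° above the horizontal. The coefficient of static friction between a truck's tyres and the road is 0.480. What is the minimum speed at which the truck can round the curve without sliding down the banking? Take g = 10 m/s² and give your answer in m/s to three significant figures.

4.97 m/s

At the minimum speed, friction acts up the slope at its limiting value f = μN. Radially (horizontal, toward centre): N sinθ − μN cosθ = mv²/r. Vertically: N cosθ + μN sinθ = mg.
Dividing: v² = r g (sinθ − μcosθ)/(cosθ + μsinθ).
sinθ − μcosθ = 0.4818 − 0.480×0.8763 = 0.06113; cosθ + μsinθ = 0.8763 + 0.480×0.4818 = 1.108.
v² = 44.7 × 10.0 × 0.06113/1.108 = 24.67 m²/s², so v = 4.967 m/s.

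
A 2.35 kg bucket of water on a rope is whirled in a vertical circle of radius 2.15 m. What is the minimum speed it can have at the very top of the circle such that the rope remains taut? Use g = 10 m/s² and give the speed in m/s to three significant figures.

At the top, both weight mg and T point toward the centre: T + mg = mv²/r.
At minimum speed T → 0, so mg = mv_min²/r ⇒ v_min = √(g r) = √(10.0 × 2.15) = 4.637 m/s.

4.64 m/s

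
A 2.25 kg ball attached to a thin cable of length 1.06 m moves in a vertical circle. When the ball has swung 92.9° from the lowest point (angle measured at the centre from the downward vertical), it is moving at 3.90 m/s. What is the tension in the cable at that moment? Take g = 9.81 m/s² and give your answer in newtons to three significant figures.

Take the radial direction toward the centre of the circle as positive. The component of the weight along the string toward the centre is −mg cos φ (φ measured from the bottom), so Newton's second law along the string gives T − mg cos φ = m v²/r.
cos 92.9° = -0.05059, so T = m(v²/r + g cos φ) = 2.25 × ((3.90)²/1.06 + 9.81 × -0.05059) = 2.25 × (14.35 + (-0.4963)) = 2.25 × 13.85 = 31.17 N.

31.2 N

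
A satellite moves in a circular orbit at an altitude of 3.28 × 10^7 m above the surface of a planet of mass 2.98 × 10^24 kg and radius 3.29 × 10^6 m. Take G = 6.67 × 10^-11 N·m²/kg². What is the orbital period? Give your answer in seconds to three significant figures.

96600 s

r = R + h = 3.29 × 10^6 + 3.28 × 10^7 = 3.609 × 10^7 m. Gravity provides the centripetal force: G M m / r² = m v² / r ⇒ v = √(GM/r) = 2347 m/s.
T = 2πr/v = 2π × 3.609 × 10^7 / 2347 = 96620 s.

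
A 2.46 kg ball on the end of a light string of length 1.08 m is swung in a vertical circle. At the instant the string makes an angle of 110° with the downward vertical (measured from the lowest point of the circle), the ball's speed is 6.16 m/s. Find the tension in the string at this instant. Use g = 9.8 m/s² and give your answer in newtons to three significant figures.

78.2 N

Take the radial direction toward the centre of the circle as positive. The component of the weight along the string toward the centre is −mg cos φ (φ measured from the bottom), so Newton's second law along the string gives T − mg cos φ = m v²/r.
cos 110° = -0.3420, so T = m(v²/r + g cos φ) = 2.46 × ((6.16)²/1.08 + 9.8 × -0.3420) = 2.46 × (35.13 + (-3.352)) = 2.46 × 31.78 = 78.19 N.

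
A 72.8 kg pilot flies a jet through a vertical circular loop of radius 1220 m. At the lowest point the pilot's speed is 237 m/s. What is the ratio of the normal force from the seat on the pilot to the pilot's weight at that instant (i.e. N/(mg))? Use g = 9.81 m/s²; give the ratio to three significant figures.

5.69

At the bottom, N − mg = mv²/r, so N = m(v²/r + g) and N/(mg) = v²/(rg) + 1 = (237)²/(1220 × 9.81) + 1 = 4.693 + 1 = 5.693.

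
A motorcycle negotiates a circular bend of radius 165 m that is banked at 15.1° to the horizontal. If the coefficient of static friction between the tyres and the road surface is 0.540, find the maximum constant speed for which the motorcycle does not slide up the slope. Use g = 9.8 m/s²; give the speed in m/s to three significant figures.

At the maximum speed, friction acts down the slope at its limiting value f = μN. Radially (horizontal, toward centre): N sinθ + μN cosθ = mv²/r. Vertically: N cosθ − μN sinθ = mg.
Dividing: v² = r g (sinθ + μcosθ)/(cosθ − μsinθ).
sinθ + μcosθ = 0.2605 + 0.540×0.9655 = 0.7819; cosθ − μsinθ = 0.9655 − 0.540×0.2605 = 0.8248.
v² = 165 × 9.8 × 0.7819/0.8248 = 1533 m²/s², so v = 39.15 m/s.

39.2 m/s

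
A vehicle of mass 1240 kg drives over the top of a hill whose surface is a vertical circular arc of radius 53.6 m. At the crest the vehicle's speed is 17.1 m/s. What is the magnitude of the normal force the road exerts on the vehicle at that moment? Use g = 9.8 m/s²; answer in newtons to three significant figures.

5390 N

At the crest the centripetal acceleration points downward (toward the centre of the arc), so mg − N = mv²/r.
N = m(g − v²/r) = 1240 × (9.8 − (17.1)²/53.6) = 1240 × (9.8 − 5.455) = 1240 × 4.345 = 5387 N.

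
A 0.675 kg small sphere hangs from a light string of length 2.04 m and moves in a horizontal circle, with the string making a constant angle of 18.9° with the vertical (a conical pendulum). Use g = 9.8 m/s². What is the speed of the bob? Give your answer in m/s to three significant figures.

1.49 m/s

The radius of the circle is r = L sinθ = 2.04 × sin 18.9° = 0.6608 m.
Horizontally T sinθ = mv²/r and vertically T cosθ = mg, so tanθ = v²/(rg).
v = √(r g tanθ) = √(0.6608 × 9.8 × 0.3424) = √2.217 = 1.489 m/s.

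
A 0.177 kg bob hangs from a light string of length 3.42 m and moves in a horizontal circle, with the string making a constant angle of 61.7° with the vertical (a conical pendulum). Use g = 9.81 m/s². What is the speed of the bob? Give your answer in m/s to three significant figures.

The radius of the circle is r = L sinθ = 3.42 × sin 61.7° = 3.011 m.
Horizontally T sinθ = mv²/r and vertically T cosθ = mg, so tanθ = v²/(rg).
v = √(r g tanθ) = √(3.011 × 9.81 × 1.857) = √54.86 = 7.407 m/s.

7.41 m/s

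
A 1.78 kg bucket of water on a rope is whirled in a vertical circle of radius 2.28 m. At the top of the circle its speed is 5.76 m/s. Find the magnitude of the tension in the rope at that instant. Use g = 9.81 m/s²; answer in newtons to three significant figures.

At the top, both T and the weight mg point inward (toward the centre), so T + mg = mv²/r.
T = m(v²/r − g) = 1.78 × ((5.76)²/2.28 − 9.81) = 1.78 × (14.55 − 9.81) = 1.78 × 4.742 = 8.440 N.

8.44 N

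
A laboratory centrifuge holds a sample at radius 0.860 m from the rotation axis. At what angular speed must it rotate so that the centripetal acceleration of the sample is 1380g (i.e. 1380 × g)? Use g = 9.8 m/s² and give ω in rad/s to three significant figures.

Centripetal acceleration a_c = ω²r. Setting ω²r = 1380g:
ω = √(1380g / r) = √(1380 × 9.8 / 0.860) = √15730 = 125.4 rad/s.

125 rad/s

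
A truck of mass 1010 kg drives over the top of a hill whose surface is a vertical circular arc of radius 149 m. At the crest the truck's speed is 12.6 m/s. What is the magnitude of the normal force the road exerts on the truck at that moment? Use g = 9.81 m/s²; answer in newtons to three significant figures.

At the crest the centripetal acceleration points downward (toward the centre of the arc), so mg − N = mv²/r.
N = m(g − v²/r) = 1010 × (9.81 − (12.6)²/149) = 1010 × (9.81 − 1.066) = 1010 × 8.744 = 8832 N.

8830 N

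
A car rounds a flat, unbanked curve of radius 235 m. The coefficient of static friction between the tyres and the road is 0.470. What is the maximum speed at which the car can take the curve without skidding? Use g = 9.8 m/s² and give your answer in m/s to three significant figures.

Friction provides the centripetal force on a flat curve. At maximum speed it is at its limiting value: μ_s m g = m v²/r.
Mass cancels: v_max = √(μ_s g r) = √(0.470 × 9.8 × 235) = √1082 = 32.90 m/s.

32.9 m/s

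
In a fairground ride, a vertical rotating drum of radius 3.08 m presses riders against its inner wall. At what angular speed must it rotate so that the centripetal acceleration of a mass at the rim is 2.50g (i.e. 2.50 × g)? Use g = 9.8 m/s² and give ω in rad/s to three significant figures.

2.82 rad/s

Centripetal acceleration a_c = ω²r. Setting ω²r = 2.50g:
ω = √(2.50g / r) = √(2.50 × 9.8 / 3.08) = √7.955 = 2.820 rad/s.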